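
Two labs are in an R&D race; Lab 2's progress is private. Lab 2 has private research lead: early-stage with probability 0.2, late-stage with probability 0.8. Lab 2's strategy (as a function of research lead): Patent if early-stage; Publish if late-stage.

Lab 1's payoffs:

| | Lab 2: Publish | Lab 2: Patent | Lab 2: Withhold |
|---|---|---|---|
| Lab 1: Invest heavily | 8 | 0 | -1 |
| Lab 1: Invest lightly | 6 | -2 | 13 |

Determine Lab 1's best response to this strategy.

Invest heavily

Compute Lab 1's expected payoff for each action, taking the expectation over Lab 2's type.
E[Invest heavily] = 0.2·(0) + 0.8·(8) = 6.4
E[Invest lightly] = 0.2·(-2) + 0.8·(6) = 4.4
Best response: Invest heavily (6.4 is the largest).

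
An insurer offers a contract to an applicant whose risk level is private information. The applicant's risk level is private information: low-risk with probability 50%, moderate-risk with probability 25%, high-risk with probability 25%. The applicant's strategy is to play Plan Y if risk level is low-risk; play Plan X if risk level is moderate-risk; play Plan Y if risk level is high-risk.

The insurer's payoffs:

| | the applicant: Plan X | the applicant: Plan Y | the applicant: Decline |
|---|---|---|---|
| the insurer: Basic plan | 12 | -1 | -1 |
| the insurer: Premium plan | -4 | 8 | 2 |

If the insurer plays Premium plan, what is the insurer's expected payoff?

E[Premium plan] = 0.5·8 + 0.25·(-4) + 0.25·8 = 4 + (-1) + 2 = 5

5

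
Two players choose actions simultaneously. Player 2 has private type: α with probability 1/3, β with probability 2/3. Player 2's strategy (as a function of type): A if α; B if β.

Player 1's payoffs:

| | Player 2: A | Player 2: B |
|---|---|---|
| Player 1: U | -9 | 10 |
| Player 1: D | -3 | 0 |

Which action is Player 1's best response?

U

E[U] = 1/3·(-9) + 2/3·(10) = 11/3
E[D] = 1/3·(-3) + 2/3·(0) = -1
Best response: U (11/3 is the largest).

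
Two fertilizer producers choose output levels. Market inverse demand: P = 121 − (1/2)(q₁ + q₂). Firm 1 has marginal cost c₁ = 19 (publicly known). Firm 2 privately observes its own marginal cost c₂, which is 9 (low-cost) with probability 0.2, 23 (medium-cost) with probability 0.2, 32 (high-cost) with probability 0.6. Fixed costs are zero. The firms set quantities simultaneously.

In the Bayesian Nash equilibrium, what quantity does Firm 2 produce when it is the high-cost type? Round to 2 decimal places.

52.80

Firm 2 with cost c maximizes (121 − (1/2)(q₁+q₂) − c)·q₂, giving q₂(c) = (121 − c − (1/2)q₁).
E[c₂] = 0.2·9 + 0.2·23 + 0.6·32 = 25.6
Firm 1's FOC against E[q₂] yields q₁ = (121 − 2·19 + E[c₂])/(3/2) = (121 − 38 + 25.6)/(3/2) = 72.4.
q₂(high-cost) = (121 − 32 − (1/2)·72.4) = 52.8.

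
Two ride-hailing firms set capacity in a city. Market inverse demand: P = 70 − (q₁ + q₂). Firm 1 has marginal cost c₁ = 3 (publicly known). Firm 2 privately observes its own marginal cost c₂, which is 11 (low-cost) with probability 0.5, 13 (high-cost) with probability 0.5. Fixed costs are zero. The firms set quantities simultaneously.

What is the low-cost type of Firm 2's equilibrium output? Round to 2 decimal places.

16.83

Firm 2 with cost c maximizes (70 − (q₁+q₂) − c)·q₂, giving q₂(c) = (70 − c − q₁)/2.
E[c₂] = 0.5·11 + 0.5·13 = 12
Firm 1's FOC against E[q₂] yields q₁ = (70 − 2·3 + E[c₂])/3 = (70 − 6 + 12)/3 = 25.3333.
q₂(low-cost) = (70 − 11 − 25.3333)/2 = 16.8333.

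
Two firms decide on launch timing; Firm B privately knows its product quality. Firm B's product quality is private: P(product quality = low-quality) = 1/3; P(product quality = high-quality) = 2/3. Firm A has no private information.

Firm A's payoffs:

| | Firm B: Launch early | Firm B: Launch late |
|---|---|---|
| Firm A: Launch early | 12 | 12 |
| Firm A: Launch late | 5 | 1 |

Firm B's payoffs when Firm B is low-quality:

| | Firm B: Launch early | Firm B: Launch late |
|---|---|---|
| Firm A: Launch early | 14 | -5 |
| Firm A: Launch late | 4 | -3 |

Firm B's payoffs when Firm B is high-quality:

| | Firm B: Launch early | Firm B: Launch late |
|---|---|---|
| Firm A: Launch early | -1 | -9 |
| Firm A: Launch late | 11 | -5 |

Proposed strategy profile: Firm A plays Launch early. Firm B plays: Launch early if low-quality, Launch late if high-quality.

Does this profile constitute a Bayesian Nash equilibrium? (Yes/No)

Firm A plays Launch early: E[Launch early] = 1/3·(12) + 2/3·(12) = 12; E[Launch late] = 7/3. Best-responding. ✓
Firm B (product quality low-quality), facing Launch early: Launch early gives 14, Launch late gives -5. Proposed Launch early is best. ✓
Firm B (product quality high-quality), facing Launch early: Launch early gives -1, Launch late gives -9. Proposed Launch late is not best — profitable deviation exists. ✗

No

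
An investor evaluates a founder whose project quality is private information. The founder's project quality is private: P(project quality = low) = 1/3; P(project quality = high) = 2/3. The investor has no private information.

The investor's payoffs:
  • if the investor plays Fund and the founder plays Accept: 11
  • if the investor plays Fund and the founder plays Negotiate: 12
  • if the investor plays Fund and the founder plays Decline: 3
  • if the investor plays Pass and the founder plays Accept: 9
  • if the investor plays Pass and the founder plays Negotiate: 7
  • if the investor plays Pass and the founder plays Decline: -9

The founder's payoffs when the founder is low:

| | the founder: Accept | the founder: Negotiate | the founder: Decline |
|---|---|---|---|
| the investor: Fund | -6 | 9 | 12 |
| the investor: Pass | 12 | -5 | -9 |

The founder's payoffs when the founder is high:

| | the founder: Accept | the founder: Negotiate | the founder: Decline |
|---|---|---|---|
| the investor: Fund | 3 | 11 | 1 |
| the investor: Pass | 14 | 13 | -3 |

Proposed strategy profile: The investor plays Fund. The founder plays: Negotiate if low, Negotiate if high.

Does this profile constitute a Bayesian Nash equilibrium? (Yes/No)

A profile is a BNE iff every type of every player is best-responding given beliefs about the other side.
The investor plays Fund: E[Fund] = 1/3·(12) + 2/3·(12) = 12; E[Pass] = 7. Best-responding. ✓
The founder (project quality low), facing Fund: Accept gives -6, Negotiate gives 9, Decline gives 12. Proposed Negotiate is not best — profitable deviation exists. ✗
The founder (project quality high), facing Fund: Accept gives 3, Negotiate gives 11, Decline gives 1. Proposed Negotiate is best. ✓

No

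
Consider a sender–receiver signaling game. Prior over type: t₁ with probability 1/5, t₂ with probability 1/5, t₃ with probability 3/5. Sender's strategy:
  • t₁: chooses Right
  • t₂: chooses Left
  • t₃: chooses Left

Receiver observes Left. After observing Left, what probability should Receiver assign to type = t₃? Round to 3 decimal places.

Apply Bayes' rule using the sender's strategy as the likelihood.
P(Left) = (1/5)·0 + (1/5)·1 + (3/5)·1 = 4/5
P(t₃ | Left) = ((3/5)·1) / (4/5) = (3/5) / (4/5) = 3/4

0.750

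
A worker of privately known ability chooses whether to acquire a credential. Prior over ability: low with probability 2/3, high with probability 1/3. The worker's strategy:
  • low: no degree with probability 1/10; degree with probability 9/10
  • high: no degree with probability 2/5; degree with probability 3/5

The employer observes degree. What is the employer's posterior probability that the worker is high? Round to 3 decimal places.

0.250

P(degree) = (2/3)·(9/10) + (1/3)·(3/5) = 4/5
P(high | degree) = ((1/3)·(3/5)) / (4/5) = (1/5) / (4/5) = 1/4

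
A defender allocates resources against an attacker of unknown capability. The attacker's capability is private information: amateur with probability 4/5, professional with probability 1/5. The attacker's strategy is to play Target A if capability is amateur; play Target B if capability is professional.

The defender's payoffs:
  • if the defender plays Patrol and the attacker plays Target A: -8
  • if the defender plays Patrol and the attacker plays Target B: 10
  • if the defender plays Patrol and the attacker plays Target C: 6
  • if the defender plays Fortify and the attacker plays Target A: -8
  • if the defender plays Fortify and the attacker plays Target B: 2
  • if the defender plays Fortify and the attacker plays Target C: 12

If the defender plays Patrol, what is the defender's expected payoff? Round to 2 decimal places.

Take the expectation over the attacker's capability, weighting each type's action by its prior probability.
E[Patrol] = 4/5·(-8) + 1/5·10 = (-32/5) + 2 = -22/5

-4.40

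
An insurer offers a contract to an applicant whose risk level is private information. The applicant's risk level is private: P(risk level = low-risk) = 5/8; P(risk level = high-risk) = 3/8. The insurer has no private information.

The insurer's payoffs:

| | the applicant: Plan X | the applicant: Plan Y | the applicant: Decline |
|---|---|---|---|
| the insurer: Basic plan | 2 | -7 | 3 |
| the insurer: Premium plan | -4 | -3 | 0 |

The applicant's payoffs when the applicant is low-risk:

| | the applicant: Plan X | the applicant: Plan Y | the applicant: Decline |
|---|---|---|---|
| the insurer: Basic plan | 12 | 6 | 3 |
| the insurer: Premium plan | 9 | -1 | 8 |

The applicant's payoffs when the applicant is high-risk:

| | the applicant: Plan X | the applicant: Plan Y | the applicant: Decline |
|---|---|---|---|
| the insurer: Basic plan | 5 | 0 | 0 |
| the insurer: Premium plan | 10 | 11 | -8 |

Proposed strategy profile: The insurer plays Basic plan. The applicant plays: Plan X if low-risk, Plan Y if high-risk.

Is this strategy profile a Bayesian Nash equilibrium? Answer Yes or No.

The insurer plays Basic plan: E[Basic plan] = 5/8·(2) + 3/8·(-7) = -11/8; E[Premium plan] = -29/8. Best-responding. ✓
The applicant (risk level low-risk), facing Basic plan: Plan X gives 12, Plan Y gives 6, Decline gives 3. Proposed Plan X is best. ✓
The applicant (risk level high-risk), facing Basic plan: Plan X gives 5, Plan Y gives 0, Decline gives 0. Proposed Plan Y is not best — profitable deviation exists. ✗

No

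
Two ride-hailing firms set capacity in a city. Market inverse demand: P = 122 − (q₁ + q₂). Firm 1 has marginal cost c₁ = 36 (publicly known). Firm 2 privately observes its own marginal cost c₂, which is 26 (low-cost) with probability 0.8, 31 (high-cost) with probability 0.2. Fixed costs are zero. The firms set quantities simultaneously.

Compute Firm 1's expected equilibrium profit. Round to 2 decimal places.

658.78

Each type of Firm 2 best-responds to q₁; Firm 1 best-responds to the expected q₂ over Firm 2's types.
Firm 2 with cost c maximizes (122 − (q₁+q₂) − c)·q₂, giving q₂(c) = (122 − c − q₁)/2.
E[c₂] = 0.8·26 + 0.2·31 = 27
Firm 1's FOC against E[q₂] yields q₁ = (122 − 2·36 + E[c₂])/3 = (122 − 72 + 27)/3 = 25.6667.
E[P] = 122 − (q₁ + E[q₂]) = 61.6667; Firm 1's expected profit = (E[P] − 36)·q₁ = (61.6667 − 36)·25.6667 = 658.778.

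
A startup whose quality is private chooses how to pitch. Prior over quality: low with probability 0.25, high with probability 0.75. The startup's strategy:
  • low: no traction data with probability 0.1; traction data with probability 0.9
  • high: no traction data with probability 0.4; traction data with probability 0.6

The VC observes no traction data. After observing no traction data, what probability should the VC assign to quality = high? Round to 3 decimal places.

P(no traction data) = 0.25·0.1 + 0.75·0.4 = 0.325
P(high | no traction data) = (0.75·0.4) / 0.325 = 0.3 / 0.325 = 0.923077

0.923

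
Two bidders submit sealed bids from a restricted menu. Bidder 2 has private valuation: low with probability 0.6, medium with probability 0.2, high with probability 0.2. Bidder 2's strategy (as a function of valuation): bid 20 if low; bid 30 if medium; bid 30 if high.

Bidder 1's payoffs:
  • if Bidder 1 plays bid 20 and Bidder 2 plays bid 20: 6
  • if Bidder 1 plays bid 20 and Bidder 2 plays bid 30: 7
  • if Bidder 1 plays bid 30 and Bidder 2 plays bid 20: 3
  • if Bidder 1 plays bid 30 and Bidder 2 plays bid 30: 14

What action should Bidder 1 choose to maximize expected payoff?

bid 30

Compute Bidder 1's expected payoff for each action, taking the expectation over Bidder 2's type.
E[bid 20] = 0.6·(6) + 0.2·(7) + 0.2·(7) = 6.4
E[bid 30] = 0.6·(3) + 0.2·(14) + 0.2·(14) = 7.4
Best response: bid 30 (7.4 is the largest).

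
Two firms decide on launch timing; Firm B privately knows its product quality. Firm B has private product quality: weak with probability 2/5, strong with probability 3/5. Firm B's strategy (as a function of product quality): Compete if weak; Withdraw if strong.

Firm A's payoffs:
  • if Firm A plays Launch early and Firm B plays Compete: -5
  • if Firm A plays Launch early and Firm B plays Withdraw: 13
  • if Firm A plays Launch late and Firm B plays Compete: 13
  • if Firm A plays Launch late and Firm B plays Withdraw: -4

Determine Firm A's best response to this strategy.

Launch early

E[Launch early] = 2/5·(-5) + 3/5·(13) = 29/5
E[Launch late] = 2/5·(13) + 3/5·(-4) = 14/5
Best response: Launch early (29/5 is the largest).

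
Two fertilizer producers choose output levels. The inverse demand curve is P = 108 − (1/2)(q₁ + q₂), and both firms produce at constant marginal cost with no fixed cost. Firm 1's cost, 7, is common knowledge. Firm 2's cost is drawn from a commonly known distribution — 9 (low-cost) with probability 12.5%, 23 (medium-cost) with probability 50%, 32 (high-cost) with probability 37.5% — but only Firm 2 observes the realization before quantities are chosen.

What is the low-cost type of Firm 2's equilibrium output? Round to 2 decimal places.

59.46

Type-c best response for Firm 2: q₂(c) = (108 − c) − q₁/2.
Firm 1 maximizes expected profit; its first-order condition is 108 − q₁ − (1/2)E[q₂] − 7 = 0.
Substituting E[q₂] and solving: E[c₂] = 24.625, so q₁ = (108 − 2·7 + 24.625)/(3/2) = 79.0833.
q₂(low-cost) = (108 − 9 − (1/2)·79.0833) = 59.4583.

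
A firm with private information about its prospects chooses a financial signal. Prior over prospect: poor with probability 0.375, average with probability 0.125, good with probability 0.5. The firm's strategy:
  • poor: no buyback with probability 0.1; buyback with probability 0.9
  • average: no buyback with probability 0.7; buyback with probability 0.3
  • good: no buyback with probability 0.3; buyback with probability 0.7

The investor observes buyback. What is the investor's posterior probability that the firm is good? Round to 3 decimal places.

Apply Bayes' rule using the sender's strategy as the likelihood.
P(buyback) = 0.375·0.9 + 0.125·0.3 + 0.5·0.7 = 0.725
P(good | buyback) = (0.5·0.7) / 0.725 = 0.35 / 0.725 = 0.482759

0.483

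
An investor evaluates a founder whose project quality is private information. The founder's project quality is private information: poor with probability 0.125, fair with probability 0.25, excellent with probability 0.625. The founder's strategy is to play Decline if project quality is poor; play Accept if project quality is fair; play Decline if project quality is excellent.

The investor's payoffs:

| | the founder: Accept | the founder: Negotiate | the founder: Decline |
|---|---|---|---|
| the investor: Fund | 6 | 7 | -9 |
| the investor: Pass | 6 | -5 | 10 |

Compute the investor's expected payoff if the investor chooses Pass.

E[Pass] = 0.125·10 + 0.25·6 + 0.625·10 = 1.25 + 1.5 + 6.25 = 9

9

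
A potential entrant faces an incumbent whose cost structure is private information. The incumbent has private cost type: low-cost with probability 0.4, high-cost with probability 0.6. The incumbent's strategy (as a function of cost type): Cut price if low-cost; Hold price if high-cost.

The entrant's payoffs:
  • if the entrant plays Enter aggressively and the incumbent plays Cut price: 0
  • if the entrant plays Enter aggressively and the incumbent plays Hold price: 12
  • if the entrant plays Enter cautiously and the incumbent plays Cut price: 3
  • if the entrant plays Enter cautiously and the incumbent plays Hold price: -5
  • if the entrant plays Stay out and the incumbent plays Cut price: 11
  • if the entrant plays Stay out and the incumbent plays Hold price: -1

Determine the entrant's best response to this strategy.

Enter aggressively

Compute the entrant's expected payoff for each action, taking the expectation over the incumbent's type.
E[Enter aggressively] = 0.4·(0) + 0.6·(12) = 7.2
E[Enter cautiously] = 0.4·(3) + 0.6·(-5) = -1.8
E[Stay out] = 0.4·(11) + 0.6·(-1) = 3.8
Best response: Enter aggressively (7.2 is the largest).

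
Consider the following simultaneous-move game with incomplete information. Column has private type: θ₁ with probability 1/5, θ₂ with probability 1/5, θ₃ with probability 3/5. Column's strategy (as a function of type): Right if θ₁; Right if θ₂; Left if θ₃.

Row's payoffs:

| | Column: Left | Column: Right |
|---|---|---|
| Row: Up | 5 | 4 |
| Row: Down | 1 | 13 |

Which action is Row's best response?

Compute Row's expected payoff for each action, taking the expectation over Column's type.
E[Up] = 1/5·(4) + 1/5·(4) + 3/5·(5) = 23/5
E[Down] = 1/5·(13) + 1/5·(13) + 3/5·(1) = 29/5
Best response: Down (29/5 is the largest).

Down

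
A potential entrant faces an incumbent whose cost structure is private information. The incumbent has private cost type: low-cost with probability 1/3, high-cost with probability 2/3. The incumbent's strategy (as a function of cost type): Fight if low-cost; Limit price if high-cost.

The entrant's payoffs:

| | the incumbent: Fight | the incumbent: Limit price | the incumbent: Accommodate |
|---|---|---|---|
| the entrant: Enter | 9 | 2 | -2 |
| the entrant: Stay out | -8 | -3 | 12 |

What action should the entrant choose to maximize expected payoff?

Compute the entrant's expected payoff for each action, taking the expectation over the incumbent's type.
E[Enter] = 1/3·(9) + 2/3·(2) = 13/3
E[Stay out] = 1/3·(-8) + 2/3·(-3) = -14/3
Best response: Enter (13/3 is the largest).

Enter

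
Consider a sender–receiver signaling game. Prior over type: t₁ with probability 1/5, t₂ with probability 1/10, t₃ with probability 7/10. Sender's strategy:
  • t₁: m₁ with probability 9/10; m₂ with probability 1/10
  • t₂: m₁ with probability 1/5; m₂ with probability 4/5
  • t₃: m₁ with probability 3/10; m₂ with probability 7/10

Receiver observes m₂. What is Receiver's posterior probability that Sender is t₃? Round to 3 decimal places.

0.831

P(m₂) = (1/5)·(1/10) + (1/10)·(4/5) + (7/10)·(7/10) = 59/100
P(t₃ | m₂) = ((7/10)·(7/10)) / (59/100) = (49/100) / (59/100) = 49/59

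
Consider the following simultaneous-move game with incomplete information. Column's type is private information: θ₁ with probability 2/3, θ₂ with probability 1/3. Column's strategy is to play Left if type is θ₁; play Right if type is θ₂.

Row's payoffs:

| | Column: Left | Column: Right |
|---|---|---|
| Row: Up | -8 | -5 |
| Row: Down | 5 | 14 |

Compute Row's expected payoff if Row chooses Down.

8

Take the expectation over Column's type, weighting each type's action by its prior probability.
E[Down] = 2/3·5 + 1/3·14 = 10/3 + 14/3 = 8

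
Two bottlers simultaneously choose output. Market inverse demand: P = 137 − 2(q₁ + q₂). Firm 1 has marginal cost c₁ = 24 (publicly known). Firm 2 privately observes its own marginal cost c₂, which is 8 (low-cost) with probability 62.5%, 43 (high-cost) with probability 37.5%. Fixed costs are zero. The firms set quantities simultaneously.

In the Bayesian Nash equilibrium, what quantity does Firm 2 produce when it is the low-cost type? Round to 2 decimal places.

Each type of Firm 2 best-responds to q₁; Firm 1 best-responds to the expected q₂ over Firm 2's types.
Firm 2 with cost c maximizes (137 − 2(q₁+q₂) − c)·q₂, giving q₂(c) = (137 − c − 2q₁)/4.
E[c₂] = 0.625·8 + 0.375·43 = 21.125
Firm 1's FOC against E[q₂] yields q₁ = (137 − 2·24 + E[c₂])/6 = (137 − 48 + 21.125)/6 = 18.3542.
q₂(low-cost) = (137 − 8 − 2·18.3542)/4 = 23.0729.

23.07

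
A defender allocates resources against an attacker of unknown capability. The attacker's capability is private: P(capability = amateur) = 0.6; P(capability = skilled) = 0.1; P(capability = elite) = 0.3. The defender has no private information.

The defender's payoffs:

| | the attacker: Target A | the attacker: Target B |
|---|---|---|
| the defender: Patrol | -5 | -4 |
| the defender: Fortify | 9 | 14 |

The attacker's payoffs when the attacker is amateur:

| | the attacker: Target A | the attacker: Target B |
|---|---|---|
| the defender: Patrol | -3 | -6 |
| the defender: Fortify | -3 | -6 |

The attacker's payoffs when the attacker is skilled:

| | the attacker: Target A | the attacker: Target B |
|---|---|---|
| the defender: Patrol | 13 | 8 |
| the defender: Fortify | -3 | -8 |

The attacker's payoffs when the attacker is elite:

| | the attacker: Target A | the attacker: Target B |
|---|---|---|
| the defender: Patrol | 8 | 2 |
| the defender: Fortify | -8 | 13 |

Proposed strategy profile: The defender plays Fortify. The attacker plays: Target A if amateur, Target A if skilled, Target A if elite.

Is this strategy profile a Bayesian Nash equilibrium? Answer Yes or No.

No

A profile is a BNE iff every type of every player is best-responding given beliefs about the other side.
The defender plays Fortify: E[Fortify] = 0.6·(9) + 0.1·(9) + 0.3·(9) = 9; E[Patrol] = -5. Best-responding. ✓
The attacker (capability amateur), facing Fortify: Target A gives -3, Target B gives -6. Proposed Target A is best. ✓
The attacker (capability skilled), facing Fortify: Target A gives -3, Target B gives -8. Proposed Target A is best. ✓
The attacker (capability elite), facing Fortify: Target A gives -8, Target B gives 13. Proposed Target A is not best — profitable deviation exists. ✗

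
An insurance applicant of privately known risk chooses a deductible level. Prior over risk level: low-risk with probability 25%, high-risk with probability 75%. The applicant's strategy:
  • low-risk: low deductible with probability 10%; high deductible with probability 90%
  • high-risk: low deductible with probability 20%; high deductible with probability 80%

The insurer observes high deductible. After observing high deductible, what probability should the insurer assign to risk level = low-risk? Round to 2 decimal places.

Apply Bayes' rule using the sender's strategy as the likelihood.
P(high deductible) = 0.25·0.9 + 0.75·0.8 = 0.825
P(low-risk | high deductible) = (0.25·0.9) / 0.825 = 0.225 / 0.825 = 0.272727

0.27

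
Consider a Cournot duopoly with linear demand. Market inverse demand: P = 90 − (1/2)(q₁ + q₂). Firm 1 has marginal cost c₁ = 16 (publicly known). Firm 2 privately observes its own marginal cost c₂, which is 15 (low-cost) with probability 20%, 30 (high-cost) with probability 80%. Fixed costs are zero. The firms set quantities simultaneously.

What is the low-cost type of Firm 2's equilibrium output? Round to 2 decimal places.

Type-c best response for Firm 2: q₂(c) = (90 − c) − q₁/2.
Firm 1 maximizes expected profit; its first-order condition is 90 − q₁ − (1/2)E[q₂] − 16 = 0.
Substituting E[q₂] and solving: E[c₂] = 27, so q₁ = (90 − 2·16 + 27)/(3/2) = 56.6667.
q₂(low-cost) = (90 − 15 − (1/2)·56.6667) = 46.6667.

46.67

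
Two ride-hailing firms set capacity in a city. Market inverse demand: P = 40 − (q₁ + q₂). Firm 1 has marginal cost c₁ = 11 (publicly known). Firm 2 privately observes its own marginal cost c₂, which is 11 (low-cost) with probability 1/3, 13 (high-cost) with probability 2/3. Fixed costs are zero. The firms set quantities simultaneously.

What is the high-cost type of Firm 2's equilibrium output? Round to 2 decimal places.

Firm 2 with cost c maximizes (40 − (q₁+q₂) − c)·q₂, giving q₂(c) = (40 − c − q₁)/2.
E[c₂] = 1/3·11 + 2/3·13 = 12.3333
Firm 1's FOC against E[q₂] yields q₁ = (40 − 2·11 + E[c₂])/3 = (40 − 22 + 12.3333)/3 = 10.1111.
q₂(high-cost) = (40 − 13 − 10.1111)/2 = 8.44444.

8.44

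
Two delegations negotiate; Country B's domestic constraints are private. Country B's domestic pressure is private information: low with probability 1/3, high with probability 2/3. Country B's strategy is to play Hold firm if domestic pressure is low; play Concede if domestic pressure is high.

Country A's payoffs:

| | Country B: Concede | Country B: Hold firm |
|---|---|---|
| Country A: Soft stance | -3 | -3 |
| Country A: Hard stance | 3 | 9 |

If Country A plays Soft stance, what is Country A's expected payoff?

-3

Take the expectation over Country B's domestic pressure, weighting each type's action by its prior probability.
E[Soft stance] = 1/3·(-3) + 2/3·(-3) = (-1) + (-2) = -3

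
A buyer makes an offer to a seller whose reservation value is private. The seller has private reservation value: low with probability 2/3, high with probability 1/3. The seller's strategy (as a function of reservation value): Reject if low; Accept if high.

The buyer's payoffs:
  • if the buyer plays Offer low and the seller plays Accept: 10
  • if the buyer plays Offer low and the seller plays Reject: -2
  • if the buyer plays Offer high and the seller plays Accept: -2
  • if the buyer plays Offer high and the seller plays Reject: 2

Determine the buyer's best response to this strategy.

E[Offer low] = 2/3·(-2) + 1/3·(10) = 2
E[Offer high] = 2/3·(2) + 1/3·(-2) = 2/3
Best response: Offer low (2 is the largest).

Offer low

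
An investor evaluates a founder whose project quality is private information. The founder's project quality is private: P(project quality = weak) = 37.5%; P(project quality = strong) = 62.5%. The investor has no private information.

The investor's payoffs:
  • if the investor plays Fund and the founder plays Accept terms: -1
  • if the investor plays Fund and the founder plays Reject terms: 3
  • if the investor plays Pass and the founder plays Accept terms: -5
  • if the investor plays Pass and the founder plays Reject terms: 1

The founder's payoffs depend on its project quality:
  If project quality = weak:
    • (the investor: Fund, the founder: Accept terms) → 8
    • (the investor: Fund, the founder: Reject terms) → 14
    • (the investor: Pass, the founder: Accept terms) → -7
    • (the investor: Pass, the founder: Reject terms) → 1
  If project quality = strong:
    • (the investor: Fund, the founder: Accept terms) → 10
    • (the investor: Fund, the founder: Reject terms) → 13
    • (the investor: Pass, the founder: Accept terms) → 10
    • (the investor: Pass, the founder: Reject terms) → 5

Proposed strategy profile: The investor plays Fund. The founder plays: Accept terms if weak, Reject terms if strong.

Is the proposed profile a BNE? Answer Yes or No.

A profile is a BNE iff every type of every player is best-responding given beliefs about the other side.
The investor plays Fund: E[Fund] = 0.375·(-1) + 0.625·(3) = 1.5; E[Pass] = -1.25. Best-responding. ✓
The founder (project quality weak), facing Fund: Accept terms gives 8, Reject terms gives 14. Proposed Accept terms is not best — profitable deviation exists. ✗
The founder (project quality strong), facing Fund: Accept terms gives 10, Reject terms gives 13. Proposed Reject terms is best. ✓

No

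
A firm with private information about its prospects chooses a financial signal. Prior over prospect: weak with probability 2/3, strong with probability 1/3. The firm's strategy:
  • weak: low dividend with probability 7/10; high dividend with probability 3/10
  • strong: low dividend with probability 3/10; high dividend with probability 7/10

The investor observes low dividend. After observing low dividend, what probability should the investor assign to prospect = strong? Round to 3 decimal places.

P(low dividend) = (2/3)·(7/10) + (1/3)·(3/10) = 17/30
P(strong | low dividend) = ((1/3)·(3/10)) / (17/30) = (1/10) / (17/30) = 3/17

0.176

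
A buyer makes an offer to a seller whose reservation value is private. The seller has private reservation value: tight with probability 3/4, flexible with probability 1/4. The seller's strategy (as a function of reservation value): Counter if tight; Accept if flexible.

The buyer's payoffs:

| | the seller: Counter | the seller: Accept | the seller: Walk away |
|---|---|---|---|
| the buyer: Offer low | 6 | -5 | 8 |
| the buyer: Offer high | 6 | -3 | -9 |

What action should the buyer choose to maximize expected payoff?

E[Offer low] = 3/4·(6) + 1/4·(-5) = 13/4
E[Offer high] = 3/4·(6) + 1/4·(-3) = 15/4
Best response: Offer high (15/4 is the largest).

Offer high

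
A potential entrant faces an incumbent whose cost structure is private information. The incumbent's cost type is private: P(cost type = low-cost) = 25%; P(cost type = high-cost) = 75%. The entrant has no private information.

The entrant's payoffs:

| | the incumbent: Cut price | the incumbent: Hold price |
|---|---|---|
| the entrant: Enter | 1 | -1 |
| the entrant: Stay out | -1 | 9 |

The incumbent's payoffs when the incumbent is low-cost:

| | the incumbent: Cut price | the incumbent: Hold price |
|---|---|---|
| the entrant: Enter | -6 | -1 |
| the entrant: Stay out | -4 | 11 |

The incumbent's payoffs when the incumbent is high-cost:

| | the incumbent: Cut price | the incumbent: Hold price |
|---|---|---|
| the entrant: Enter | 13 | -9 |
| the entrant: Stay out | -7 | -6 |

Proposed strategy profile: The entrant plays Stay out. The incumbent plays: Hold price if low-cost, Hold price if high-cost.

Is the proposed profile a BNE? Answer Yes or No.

Yes

The entrant plays Stay out: E[Stay out] = 0.25·(9) + 0.75·(9) = 9; E[Enter] = -1. Best-responding. ✓
The incumbent (cost type low-cost), facing Stay out: Cut price gives -4, Hold price gives 11. Proposed Hold price is best. ✓
The incumbent (cost type high-cost), facing Stay out: Cut price gives -7, Hold price gives -6. Proposed Hold price is best. ✓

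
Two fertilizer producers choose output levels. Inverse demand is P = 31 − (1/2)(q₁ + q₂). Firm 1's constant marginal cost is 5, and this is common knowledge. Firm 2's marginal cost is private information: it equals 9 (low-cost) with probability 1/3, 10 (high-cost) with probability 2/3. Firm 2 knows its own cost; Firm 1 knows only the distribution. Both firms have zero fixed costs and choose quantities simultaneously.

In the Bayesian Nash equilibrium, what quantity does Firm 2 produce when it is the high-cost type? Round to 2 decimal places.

Type-c best response for Firm 2: q₂(c) = (31 − c) − q₁/2.
Firm 1 maximizes expected profit; its first-order condition is 31 − q₁ − (1/2)E[q₂] − 5 = 0.
Substituting E[q₂] and solving: E[c₂] = 9.66667, so q₁ = (31 − 2·5 + 9.66667)/(3/2) = 20.4444.
q₂(high-cost) = (31 − 10 − (1/2)·20.4444) = 10.7778.

10.78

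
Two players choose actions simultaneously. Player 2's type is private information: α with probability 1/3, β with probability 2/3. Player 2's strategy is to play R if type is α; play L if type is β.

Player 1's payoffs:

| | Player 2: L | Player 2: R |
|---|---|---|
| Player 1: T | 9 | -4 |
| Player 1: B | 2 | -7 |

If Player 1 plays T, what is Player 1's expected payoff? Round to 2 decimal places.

4.67

Take the expectation over Player 2's type, weighting each type's action by its prior probability.
E[T] = 1/3·(-4) + 2/3·9 = (-4/3) + 6 = 14/3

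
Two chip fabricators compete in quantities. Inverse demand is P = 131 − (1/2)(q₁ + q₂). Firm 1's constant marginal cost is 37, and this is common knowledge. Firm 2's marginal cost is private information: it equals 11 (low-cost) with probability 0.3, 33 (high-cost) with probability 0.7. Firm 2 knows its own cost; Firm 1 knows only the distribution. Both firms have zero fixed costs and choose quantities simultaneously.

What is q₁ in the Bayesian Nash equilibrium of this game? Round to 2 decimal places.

55.60

Type-c best response for Firm 2: q₂(c) = (131 − c) − q₁/2.
Firm 1 maximizes expected profit; its first-order condition is 131 − q₁ − (1/2)E[q₂] − 37 = 0.
Substituting E[q₂] and solving: E[c₂] = 26.4, so q₁ = (131 − 2·37 + 26.4)/(3/2) = 55.6.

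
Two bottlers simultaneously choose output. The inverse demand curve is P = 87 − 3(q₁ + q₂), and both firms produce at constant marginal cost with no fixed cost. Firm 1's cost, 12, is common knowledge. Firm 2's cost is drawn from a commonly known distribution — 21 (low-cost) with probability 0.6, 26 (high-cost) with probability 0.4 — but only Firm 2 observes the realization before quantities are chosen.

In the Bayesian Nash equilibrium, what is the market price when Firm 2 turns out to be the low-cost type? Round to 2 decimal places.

Type-c best response for Firm 2: q₂(c) = (87 − c)/6 − q₁/2.
Firm 1 maximizes expected profit; its first-order condition is 87 − 6q₁ − 3E[q₂] − 12 = 0.
Substituting E[q₂] and solving: E[c₂] = 23, so q₁ = (87 − 2·12 + 23)/9 = 9.55556.
q₂(low-cost) = 6.22222, so P = 87 − 3·(9.55556 + 6.22222) = 39.6667.

39.67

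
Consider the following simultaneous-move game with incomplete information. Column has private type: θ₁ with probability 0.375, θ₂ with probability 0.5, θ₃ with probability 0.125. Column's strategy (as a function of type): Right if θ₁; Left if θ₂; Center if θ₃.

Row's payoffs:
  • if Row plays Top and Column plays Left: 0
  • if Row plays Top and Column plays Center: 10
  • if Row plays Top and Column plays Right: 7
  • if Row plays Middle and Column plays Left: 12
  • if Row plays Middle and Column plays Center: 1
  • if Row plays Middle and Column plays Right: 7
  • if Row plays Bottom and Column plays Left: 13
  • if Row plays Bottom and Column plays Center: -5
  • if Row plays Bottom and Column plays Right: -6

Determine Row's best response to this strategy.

Middle

E[Top] = 0.375·(7) + 0.5·(0) + 0.125·(10) = 3.875
E[Middle] = 0.375·(7) + 0.5·(12) + 0.125·(1) = 8.75
E[Bottom] = 0.375·(-6) + 0.5·(13) + 0.125·(-5) = 3.625
Best response: Middle (8.75 is the largest).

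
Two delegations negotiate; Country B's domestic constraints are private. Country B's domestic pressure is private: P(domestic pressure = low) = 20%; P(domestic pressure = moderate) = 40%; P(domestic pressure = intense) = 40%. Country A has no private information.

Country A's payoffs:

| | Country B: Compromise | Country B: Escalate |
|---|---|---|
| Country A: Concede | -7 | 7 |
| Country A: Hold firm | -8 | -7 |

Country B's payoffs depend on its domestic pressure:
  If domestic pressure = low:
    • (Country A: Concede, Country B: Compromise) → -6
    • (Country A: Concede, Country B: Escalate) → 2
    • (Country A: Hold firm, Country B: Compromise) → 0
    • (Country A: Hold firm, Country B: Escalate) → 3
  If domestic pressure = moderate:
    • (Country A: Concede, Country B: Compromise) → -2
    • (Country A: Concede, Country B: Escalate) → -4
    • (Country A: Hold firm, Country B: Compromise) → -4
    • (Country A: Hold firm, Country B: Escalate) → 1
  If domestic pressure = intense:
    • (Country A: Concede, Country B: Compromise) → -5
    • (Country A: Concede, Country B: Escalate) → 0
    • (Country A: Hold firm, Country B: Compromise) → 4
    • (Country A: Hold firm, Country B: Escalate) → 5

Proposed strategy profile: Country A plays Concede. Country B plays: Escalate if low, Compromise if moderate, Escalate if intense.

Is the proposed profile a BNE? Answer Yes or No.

Yes

Country A plays Concede: E[Concede] = 0.2·(7) + 0.4·(-7) + 0.4·(7) = 1.4; E[Hold firm] = -7.4. Best-responding. ✓
Country B (domestic pressure low), facing Concede: Compromise gives -6, Escalate gives 2. Proposed Escalate is best. ✓
Country B (domestic pressure moderate), facing Concede: Compromise gives -2, Escalate gives -4. Proposed Compromise is best. ✓
Country B (domestic pressure intense), facing Concede: Compromise gives -5, Escalate gives 0. Proposed Escalate is best. ✓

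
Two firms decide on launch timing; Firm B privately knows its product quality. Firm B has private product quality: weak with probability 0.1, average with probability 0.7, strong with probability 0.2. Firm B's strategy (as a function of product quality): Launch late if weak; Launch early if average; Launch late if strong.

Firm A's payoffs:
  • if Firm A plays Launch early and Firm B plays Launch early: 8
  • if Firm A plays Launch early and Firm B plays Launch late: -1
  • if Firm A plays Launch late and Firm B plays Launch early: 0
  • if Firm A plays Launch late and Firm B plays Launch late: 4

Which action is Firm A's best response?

Launch early

E[Launch early] = 0.1·(-1) + 0.7·(8) + 0.2·(-1) = 5.3
E[Launch late] = 0.1·(4) + 0.7·(0) + 0.2·(4) = 1.2
Best response: Launch early (5.3 is the largest).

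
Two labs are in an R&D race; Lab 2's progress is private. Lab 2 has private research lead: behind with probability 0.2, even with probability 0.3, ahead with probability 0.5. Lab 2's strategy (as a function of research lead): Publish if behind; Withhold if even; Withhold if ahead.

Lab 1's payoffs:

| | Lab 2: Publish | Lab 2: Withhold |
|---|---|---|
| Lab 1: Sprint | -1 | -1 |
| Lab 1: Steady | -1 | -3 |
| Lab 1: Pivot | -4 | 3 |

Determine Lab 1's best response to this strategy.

Pivot

E[Sprint] = 0.2·(-1) + 0.3·(-1) + 0.5·(-1) = -1
E[Steady] = 0.2·(-1) + 0.3·(-3) + 0.5·(-3) = -2.6
E[Pivot] = 0.2·(-4) + 0.3·(3) + 0.5·(3) = 1.6
Best response: Pivot (1.6 is the largest).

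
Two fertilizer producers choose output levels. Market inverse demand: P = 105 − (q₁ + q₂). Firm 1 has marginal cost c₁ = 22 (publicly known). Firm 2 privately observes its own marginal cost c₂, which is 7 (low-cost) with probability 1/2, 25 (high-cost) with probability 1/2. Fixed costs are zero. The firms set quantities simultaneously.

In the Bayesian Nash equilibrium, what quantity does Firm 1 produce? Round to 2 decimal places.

Type-c best response for Firm 2: q₂(c) = (105 − c)/2 − q₁/2.
Firm 1 maximizes expected profit; its first-order condition is 105 − 2q₁ − E[q₂] − 22 = 0.
Substituting E[q₂] and solving: E[c₂] = 16, so q₁ = (105 − 2·22 + 16)/3 = 25.6667.

25.67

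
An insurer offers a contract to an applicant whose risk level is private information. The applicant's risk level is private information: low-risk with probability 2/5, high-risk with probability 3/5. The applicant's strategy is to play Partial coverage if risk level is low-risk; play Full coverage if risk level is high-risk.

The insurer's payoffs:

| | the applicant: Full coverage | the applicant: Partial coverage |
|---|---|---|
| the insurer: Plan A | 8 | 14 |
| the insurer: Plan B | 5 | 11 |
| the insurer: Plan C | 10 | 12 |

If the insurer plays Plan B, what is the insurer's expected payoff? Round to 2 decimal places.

E[Plan B] = 2/5·11 + 3/5·5 = 22/5 + 3 = 37/5

7.40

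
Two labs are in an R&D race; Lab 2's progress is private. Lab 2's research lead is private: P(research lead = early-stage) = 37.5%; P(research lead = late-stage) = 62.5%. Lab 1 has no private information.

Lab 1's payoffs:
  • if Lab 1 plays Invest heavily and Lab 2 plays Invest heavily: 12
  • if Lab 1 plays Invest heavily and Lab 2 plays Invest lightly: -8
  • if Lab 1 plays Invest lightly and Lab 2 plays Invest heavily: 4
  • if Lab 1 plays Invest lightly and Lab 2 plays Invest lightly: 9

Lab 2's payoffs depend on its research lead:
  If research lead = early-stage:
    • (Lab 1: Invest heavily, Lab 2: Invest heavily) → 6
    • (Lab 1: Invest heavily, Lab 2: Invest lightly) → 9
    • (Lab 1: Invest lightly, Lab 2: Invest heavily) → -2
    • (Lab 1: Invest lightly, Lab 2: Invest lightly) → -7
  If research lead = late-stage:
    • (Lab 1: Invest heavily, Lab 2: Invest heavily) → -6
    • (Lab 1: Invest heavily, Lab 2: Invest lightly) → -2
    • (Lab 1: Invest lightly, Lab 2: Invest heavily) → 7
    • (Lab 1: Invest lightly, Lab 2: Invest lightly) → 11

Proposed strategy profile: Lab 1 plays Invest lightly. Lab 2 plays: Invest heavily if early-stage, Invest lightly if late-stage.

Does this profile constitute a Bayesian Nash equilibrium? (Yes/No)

Lab 1 plays Invest lightly: E[Invest lightly] = 0.375·(4) + 0.625·(9) = 7.125; E[Invest heavily] = -0.5. Best-responding. ✓
Lab 2 (research lead early-stage), facing Invest lightly: Invest heavily gives -2, Invest lightly gives -7. Proposed Invest heavily is best. ✓
Lab 2 (research lead late-stage), facing Invest lightly: Invest heavily gives 7, Invest lightly gives 11. Proposed Invest lightly is best. ✓

Yes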